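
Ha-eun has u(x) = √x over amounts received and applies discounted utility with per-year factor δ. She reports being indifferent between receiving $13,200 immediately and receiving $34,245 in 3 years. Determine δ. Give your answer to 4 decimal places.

The payoff in 3 years is discounted by δ^3, so u(13200) = δ^3·u(34245) and δ^3 = u(13200)/u(34245).
Since u(x) = √x, δ^3 = √(13200/34245) = 0.62085.
So δ = 0.62085^(1/3) ≈ 0.8531.

δ ≈ 0.8531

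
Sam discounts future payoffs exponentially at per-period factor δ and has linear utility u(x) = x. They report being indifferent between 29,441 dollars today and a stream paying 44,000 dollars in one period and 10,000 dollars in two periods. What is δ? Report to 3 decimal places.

δ ≈ 0.590

Equating present values: 29441 = 44000δ + 10000δ².
So 10000δ² + 44000δ − 29441 = 0.
By the quadratic formula (taking the positive root), δ = (−44000 + √3113640000.00) / 20000 ≈ 0.590.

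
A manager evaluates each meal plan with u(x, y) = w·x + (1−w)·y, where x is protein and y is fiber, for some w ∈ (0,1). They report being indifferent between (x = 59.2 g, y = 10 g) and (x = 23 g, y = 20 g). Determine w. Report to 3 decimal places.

u(59.2,10) = u(23,20) means w·59.2 + (1−w)·10 = w·23 + (1−w)·20.
Rearranging, 36.2·w − 10·(1−w) = 0.
So w/(1−w) = 10/36.2 = 0.2762, giving w = 10/(36.2+10) = 0.216.

w = 0.216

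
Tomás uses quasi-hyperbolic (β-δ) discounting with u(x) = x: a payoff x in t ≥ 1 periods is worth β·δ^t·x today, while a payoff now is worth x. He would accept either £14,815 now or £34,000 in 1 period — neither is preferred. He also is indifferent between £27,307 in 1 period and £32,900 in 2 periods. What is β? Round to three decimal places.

From the later pair, β·δ^1·27307 = β·δ^2·32900; dividing through, δ = 27307/32900 = 0.83000.
The first indifference: 14815 = β·δ·34000, so β = 14815/(δ·34000) = 14815/(0.83000·34000) ≈ 0.525.

β ≈ 0.525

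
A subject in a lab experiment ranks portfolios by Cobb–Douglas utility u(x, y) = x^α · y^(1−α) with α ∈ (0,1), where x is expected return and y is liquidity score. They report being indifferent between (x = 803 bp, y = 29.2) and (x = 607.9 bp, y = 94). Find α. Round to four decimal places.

Indifference: 803^α · 29.2^(1−α) = 607.9^α · 94^(1−α).
Rearrange to (803/607.9)^α = (94/29.2)^(1−α) and take logs: α·0.2783443 = (1−α)·1.1691261.
So α/(1−α) = (1.1691261)/(0.2783443) = 4.2002876, and α = 4.2002876/5.2002876 ≈ 0.8077.

α ≈ 0.8077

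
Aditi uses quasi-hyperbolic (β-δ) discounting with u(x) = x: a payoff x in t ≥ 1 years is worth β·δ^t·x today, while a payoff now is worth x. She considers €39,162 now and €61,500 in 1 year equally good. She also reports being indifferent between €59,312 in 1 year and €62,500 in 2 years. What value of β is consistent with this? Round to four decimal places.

β ≈ 0.6710

Both payoffs in the second observation are in the future, so β drops out: δ^1·59312 = δ^2·62500 ⇒ δ = 59312/62500 = 0.94899.
Now use the now-vs-future pair: 39162 = β·δ·61500 gives β = 39162/(0.94899·61500) ≈ 0.6710.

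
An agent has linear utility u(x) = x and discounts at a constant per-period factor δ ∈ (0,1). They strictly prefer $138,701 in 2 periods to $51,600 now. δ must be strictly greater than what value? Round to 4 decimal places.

The preference means 51600 < δ^2·138701.
Hence δ^2 > 51600/138701 = 0.37202, and x ↦ x^(1/2) is increasing on (0,∞).
δ > (51600/138701)^(1/2) ≈ 0.6099.

δ > 0.6099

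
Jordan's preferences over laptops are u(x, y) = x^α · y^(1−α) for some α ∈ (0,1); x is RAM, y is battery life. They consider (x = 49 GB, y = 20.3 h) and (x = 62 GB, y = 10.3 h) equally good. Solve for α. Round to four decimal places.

Indifference: 49^α · 20.3^(1−α) = 62^α · 10.3^(1−α).
Taking logs: α·ln 49 + (1−α)·ln 20.3 = α·ln 62 + (1−α)·ln 10.3, i.e. α·-0.2353141 = (1−α)·-0.6784770.
With A = -0.2353141 and B = -0.6784770: α·A = (1−α)·B, so α = B/(A+B) = -0.6784770/-0.9137911 ≈ 0.7425.

α ≈ 0.7425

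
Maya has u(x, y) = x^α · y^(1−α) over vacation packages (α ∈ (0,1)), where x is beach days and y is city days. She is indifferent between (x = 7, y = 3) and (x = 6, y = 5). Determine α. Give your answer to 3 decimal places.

α ≈ 0.768

The Cobb–Douglas utilities coincide, so 7^α·3^(1−α) = 6^α·5^(1−α).
(7/6)^α = (5/3)^(1−α); take logs: α·ln(7/6) = (1−α)·ln(5/3), i.e. α·0.154151 = (1−α)·0.510826.
So α/(1−α) = (0.510826)/(0.154151) = 3.313803, and α = 3.313803/4.313803 ≈ 0.768.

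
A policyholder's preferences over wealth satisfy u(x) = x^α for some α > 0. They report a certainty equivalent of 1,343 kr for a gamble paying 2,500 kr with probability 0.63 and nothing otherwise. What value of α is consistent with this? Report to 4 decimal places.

α ≈ 0.7436

EU(lottery) = 0.63·2500^α + 0.37·0 = 0.63·2500^α.
Setting u(1343) equal to that: 1343^α = 0.63·2500^α ⇒ (1343/2500)^α = 0.63.
Take logs: α = ln 0.63 / ln(1343/2500) ≈ 0.743558.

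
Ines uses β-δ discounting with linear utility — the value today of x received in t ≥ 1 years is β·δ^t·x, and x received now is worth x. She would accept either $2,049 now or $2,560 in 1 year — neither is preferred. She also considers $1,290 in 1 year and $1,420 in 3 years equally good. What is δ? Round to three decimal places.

δ ≈ 0.953

The second indifference involves only future payoffs, so β cancels: β·δ^1·1290 = β·δ^3·1420, giving δ^2 = 1290/1420 = 0.90845, so δ = 0.95313.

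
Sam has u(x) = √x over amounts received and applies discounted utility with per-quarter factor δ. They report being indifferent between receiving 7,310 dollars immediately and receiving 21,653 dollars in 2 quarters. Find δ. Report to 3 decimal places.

δ ≈ 0.762

Indifference means u(7310) = δ^2 · u(21653), so δ^2 = u(7310)/u(21653).
Since u(x) = √x, δ^2 = √(7310/21653) = 0.58103.
So δ = 0.58103^(1/2) ≈ 0.762.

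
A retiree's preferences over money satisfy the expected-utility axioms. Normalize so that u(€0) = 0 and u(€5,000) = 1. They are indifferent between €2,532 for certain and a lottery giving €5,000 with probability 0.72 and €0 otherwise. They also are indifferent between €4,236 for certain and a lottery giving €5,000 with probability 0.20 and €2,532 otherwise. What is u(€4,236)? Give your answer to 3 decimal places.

0.776

From the first indifference, u(€2,532) = 0.72·u(€5,000) + 0.28·u(€0) = 0.72·1 + 0.28·0 = 0.72.
Then u(€4,236) = 0.20·u(€5,000) + 0.80·u(€2,532) = 0.20·1.00 + 0.80·0.72 = 0.7760.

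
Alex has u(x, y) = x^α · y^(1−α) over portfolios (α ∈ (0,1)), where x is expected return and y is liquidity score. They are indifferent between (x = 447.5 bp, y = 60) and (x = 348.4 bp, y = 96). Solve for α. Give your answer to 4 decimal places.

Set the two utilities equal: 447.5^α·60^(1−α) = 348.4^α·96^(1−α).
(447.5/348.4)^α = (96/60)^(1−α); take logs: α·ln(447.5/348.4) = (1−α)·ln(96/60), i.e. α·0.2503253 = (1−α)·0.4700036.
With A = 0.2503253 and B = 0.4700036: α·A = (1−α)·B, so α = B/(A+B) = 0.4700036/0.7203289 ≈ 0.6525.

α ≈ 0.6525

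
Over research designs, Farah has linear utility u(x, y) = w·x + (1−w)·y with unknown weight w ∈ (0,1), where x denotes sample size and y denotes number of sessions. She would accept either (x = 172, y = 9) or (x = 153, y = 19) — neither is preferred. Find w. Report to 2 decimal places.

u(172,9) = u(153,19) means w·172 + (1−w)·9 = w·153 + (1−w)·19.
Rearranging, 19·w − 10·(1−w) = 0.
Hence w = 10/(19+10) = 10/29 = 0.34.

w = 0.34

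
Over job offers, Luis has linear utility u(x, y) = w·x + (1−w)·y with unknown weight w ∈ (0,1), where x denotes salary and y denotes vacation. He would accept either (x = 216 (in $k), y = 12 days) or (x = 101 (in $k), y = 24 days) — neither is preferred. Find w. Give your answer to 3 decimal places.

w = 0.094

u(216,12) = u(101,24) means w·216 + (1−w)·12 = w·101 + (1−w)·24.
w·(216−101) = (1−w)·(24−12), i.e. w·115 = (1−w)·12.
Hence w = 12/(115+12) = 12/127 = 0.094.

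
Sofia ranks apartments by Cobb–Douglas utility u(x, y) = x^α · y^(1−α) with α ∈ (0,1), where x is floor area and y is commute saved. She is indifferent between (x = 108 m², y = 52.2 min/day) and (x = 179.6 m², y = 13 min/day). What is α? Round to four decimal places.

Indifference: 108^α · 52.2^(1−α) = 179.6^α · 13^(1−α).
(108/179.6)^α = (13/52.2)^(1−α); take logs: α·ln(108/179.6) = (1−α)·ln(13/52.2), i.e. α·-0.5086009 = (1−α)·-1.3901331.
With A = -0.5086009 and B = -1.3901331: α·A = (1−α)·B, so α = B/(A+B) = -1.3901331/-1.8987340 ≈ 0.7321.

α ≈ 0.7321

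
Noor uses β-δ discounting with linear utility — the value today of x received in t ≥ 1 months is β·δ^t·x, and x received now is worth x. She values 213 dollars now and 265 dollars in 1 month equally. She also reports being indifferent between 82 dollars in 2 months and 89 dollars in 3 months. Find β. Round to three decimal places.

β ≈ 0.872

From the later pair, β·δ^2·82 = β·δ^3·89; dividing through, δ = 82/89 = 0.92135.
Substituting δ into 213 = β·δ·265: β = 213/(244.157) ≈ 0.872.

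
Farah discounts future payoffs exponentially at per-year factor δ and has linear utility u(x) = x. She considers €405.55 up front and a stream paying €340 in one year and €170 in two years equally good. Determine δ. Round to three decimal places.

δ ≈ 0.840

Equating present values: 405.55 = 340δ + 170δ².
So 170δ² + 340δ − 405.55 = 0.
The positive root is δ = [−340 + √(340² + 4·170·405.55)] / (2·170) = (−340 + 625.599)/340 ≈ 0.840.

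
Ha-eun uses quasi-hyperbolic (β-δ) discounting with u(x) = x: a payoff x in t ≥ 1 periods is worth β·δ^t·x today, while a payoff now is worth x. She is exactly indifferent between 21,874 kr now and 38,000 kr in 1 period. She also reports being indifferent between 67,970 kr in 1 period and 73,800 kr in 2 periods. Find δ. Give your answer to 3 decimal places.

δ ≈ 0.921

From the later pair, β·δ^1·67970 = β·δ^2·73800; dividing through, δ = 67970/73800 = 0.92100.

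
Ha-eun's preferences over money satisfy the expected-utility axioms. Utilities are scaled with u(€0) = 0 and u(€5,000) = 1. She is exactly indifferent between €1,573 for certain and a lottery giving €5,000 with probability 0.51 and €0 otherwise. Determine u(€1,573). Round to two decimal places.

The indifference gives u(€1,573) = 0.51·u(€5,000) + 0.49·u(€0) = 0.51·1 + 0.49·0 = 0.51.

0.51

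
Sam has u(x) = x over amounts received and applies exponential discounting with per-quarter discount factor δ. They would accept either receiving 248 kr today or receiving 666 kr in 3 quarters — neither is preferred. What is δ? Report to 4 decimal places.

Equating discounted utilities: u(248) = δ^3·u(666) ⇒ δ^3 = u(248)/u(666).
With u(x) = x: δ^3 = 248/666 = 0.37237.
So δ = 0.37237^(1/3) ≈ 0.7194.

δ ≈ 0.7194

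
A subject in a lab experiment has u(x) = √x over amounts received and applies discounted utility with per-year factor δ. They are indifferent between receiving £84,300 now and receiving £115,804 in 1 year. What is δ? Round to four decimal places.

The payoff in 1 year is discounted by δ, so u(84300) = δ·u(115804) and δ = u(84300)/u(115804).
Since u(x) = √x, δ = √(84300/115804) = 0.85320.

δ ≈ 0.8532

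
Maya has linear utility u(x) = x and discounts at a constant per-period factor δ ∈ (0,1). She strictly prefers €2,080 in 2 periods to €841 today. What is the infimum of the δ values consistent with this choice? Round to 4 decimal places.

δ > 0.6359

The preference means 841 < δ^2·2080.
So δ^2 > 841/2080 = 0.40433; taking the square root of both positive sides preserves the inequality.
δ > (841/2080)^(1/2) ≈ 0.6359.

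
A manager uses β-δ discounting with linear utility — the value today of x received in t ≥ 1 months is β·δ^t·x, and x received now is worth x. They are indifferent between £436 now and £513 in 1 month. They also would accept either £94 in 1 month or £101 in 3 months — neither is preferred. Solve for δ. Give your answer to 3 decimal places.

From the later pair, β·δ^1·94 = β·δ^3·101; dividing through, δ^2 = 94/101 = 0.93069, so δ = 0.96472.

δ ≈ 0.965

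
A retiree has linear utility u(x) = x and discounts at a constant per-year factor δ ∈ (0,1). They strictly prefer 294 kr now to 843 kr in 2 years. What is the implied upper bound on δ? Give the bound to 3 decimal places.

δ < 0.591

Comparing present values: 294 > δ^2·843.
Hence δ^2 < 294/843 = 0.34875, and x ↦ x^(1/2) is increasing on (0,∞).
δ < (294/843)^(1/2) ≈ 0.591.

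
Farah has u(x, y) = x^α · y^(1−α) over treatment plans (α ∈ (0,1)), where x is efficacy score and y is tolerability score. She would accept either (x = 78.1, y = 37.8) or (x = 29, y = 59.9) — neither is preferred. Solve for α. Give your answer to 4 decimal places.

Set the two utilities equal: 78.1^α·37.8^(1−α) = 29^α·59.9^(1−α).
Rearrange to (78.1/29)^α = (59.9/37.8)^(1−α) and take logs: α·0.9906942 = (1−α)·0.4603674.
Thus α·(1.4510616) = 0.4603674, so α = 0.4603674/1.4510616 ≈ 0.3173.

α ≈ 0.3173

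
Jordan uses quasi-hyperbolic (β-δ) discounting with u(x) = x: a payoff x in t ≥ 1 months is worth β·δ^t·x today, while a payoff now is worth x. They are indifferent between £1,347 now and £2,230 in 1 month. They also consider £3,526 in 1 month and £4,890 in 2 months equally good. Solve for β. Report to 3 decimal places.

β ≈ 0.838

The second indifference involves only future payoffs, so β cancels: β·δ^1·3526 = β·δ^2·4890, giving δ = 3526/4890 = 0.72106.
Substituting δ into 1347 = β·δ·2230: β = 1347/(1607.971) ≈ 0.838.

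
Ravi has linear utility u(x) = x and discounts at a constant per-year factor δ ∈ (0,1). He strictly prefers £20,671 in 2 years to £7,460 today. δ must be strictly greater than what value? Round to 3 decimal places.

δ > 0.601

Comparing present values: 7460 < δ^2·20671.
Hence δ^2 > 7460/20671 = 0.36089, and x ↦ x^(1/2) is increasing on (0,∞).
δ > (7460/20671)^(1/2) ≈ 0.601.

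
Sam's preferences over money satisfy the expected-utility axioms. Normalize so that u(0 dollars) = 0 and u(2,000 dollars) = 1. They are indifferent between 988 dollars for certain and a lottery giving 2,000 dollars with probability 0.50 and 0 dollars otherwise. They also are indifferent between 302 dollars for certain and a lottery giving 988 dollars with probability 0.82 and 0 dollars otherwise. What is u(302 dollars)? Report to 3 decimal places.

0.410

First, u(988 dollars) = 0.50·u(2,000 dollars) + 0.50·u(0 dollars) = 0.50.
The second indifference gives u(302 dollars) = 0.82·u(988 dollars) + 0.18·u(0 dollars) = 0.82·0.50 + 0.18·0.00 = 0.4100.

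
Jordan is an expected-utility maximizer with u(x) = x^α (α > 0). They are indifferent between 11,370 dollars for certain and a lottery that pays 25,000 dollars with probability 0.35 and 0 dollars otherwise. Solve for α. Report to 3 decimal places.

Since u(0) = 0, the lottery's EU is 0.35·25000^α.
Indifference: 11370^α = 0.35·25000^α, so (11370/25000)^α = 0.35.
Taking logs: α·ln(11370/25000) = ln(0.35), so α = -1.049822 / -0.787898 ≈ 1.332.

α ≈ 1.332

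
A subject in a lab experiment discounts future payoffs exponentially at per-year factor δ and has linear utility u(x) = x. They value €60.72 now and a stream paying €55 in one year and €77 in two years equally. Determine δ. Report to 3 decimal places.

Equating present values: 60.72 = 55δ + 77δ².
That is, 77δ² + 55δ − 60.72 = 0, a quadratic in δ.
The positive root is δ = [−55 + √(55² + 4·77·60.72)] / (2·77) = (−55 + 147.400)/154 ≈ 0.600.

δ ≈ 0.600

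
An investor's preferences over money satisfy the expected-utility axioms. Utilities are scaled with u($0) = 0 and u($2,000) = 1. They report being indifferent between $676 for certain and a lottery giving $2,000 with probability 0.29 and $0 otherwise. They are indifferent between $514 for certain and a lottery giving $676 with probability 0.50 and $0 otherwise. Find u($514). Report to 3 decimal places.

The first gamble pins u($676): it must equal 0.29·1 + 0.71·0 = 0.29.
Chaining: u($514) = 0.50·0.29 + 0.50·0.00 = 0.1450.

0.145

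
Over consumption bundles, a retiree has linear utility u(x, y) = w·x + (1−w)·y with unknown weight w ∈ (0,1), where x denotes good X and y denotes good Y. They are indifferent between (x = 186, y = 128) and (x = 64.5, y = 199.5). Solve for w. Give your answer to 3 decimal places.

w = 0.370

Indifference: w·186 + (1−w)·128 = w·64.5 + (1−w)·199.5.
w·(186−64.5) = (1−w)·(199.5−128), i.e. w·121.5 = (1−w)·71.5.
The marginal rate of substitution is 71.5/121.5, so w = 71.5/(121.5+71.5) = 0.370.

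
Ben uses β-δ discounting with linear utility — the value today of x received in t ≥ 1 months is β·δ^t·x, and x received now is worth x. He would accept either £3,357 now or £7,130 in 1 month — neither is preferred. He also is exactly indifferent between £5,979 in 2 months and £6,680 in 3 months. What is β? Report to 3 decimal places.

β ≈ 0.526

Both payoffs in the second observation are in the future, so β drops out: δ^2·5979 = δ^3·6680 ⇒ δ = 5979/6680 = 0.89506.
Now use the now-vs-future pair: 3357 = β·δ·7130 gives β = 3357/(0.89506·7130) ≈ 0.526.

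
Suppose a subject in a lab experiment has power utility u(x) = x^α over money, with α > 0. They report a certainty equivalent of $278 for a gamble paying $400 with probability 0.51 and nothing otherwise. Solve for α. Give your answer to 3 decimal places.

EU(lottery) = 0.51·400^α + 0.49·0 = 0.51·400^α.
Equating: 278^α = 0.51·400^α, i.e. 0.6950^α = 0.51.
Take logs: α = ln 0.51 / ln(278/400) ≈ 1.85064.

α ≈ 1.851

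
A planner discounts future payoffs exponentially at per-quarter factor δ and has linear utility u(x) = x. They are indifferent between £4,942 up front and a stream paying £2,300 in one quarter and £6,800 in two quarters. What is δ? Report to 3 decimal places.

δ ≈ 0.700

Present value of the stream is 2300·δ + 6800·δ². Indifference gives 2300δ + 6800δ² = 4942.
So 6800δ² + 2300δ − 4942 = 0.
δ = (−2300 + √(2300² + 4·6800·4942)) / (2·6800) = (−2300 + √139712400.00) / 13600 ≈ 0.700.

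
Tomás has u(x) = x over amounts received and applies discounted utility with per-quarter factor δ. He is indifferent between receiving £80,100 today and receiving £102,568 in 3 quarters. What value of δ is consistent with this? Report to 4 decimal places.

δ ≈ 0.9209

Indifference means u(80100) = δ^3 · u(102568), so δ^3 = u(80100)/u(102568).
With u(x) = x: δ^3 = 80100/102568 = 0.78095.
So δ = 0.78095^(1/3) ≈ 0.9209.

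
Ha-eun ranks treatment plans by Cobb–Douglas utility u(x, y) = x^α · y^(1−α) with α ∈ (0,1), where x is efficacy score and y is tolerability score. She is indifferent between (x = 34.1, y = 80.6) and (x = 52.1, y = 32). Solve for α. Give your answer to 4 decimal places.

The Cobb–Douglas utilities coincide, so 34.1^α·80.6^(1−α) = 52.1^α·32^(1−α).
Rearrange to (34.1/52.1)^α = (32/80.6)^(1−α) and take logs: α·-0.4238676 = (1−α)·-0.9237627.
With A = -0.4238676 and B = -0.9237627: α·A = (1−α)·B, so α = B/(A+B) = -0.9237627/-1.3476303 ≈ 0.6855.

α ≈ 0.6855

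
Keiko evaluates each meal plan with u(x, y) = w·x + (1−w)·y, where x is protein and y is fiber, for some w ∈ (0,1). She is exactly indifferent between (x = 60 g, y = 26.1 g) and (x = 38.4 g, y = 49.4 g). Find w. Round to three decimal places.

Equating utilities: w·60 + (1−w)·26.1 = w·38.4 + (1−w)·49.4.
w·(60−38.4) = (1−w)·(49.4−26.1), i.e. w·21.6 = (1−w)·23.3.
So w/(1−w) = 23.3/21.6 = 1.0787, giving w = 23.3/(21.6+23.3) = 0.519.

w = 0.519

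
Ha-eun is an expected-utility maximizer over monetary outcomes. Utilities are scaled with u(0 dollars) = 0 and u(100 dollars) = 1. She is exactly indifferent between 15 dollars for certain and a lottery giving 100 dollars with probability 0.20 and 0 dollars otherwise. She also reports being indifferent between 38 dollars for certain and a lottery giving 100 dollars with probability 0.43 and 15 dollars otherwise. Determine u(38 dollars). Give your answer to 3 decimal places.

0.544

First, u(15 dollars) = 0.20·u(100 dollars) + 0.80·u(0 dollars) = 0.20.
The second indifference gives u(38 dollars) = 0.43·u(100 dollars) + 0.57·u(15 dollars) = 0.43·1.00 + 0.57·0.20 = 0.5440.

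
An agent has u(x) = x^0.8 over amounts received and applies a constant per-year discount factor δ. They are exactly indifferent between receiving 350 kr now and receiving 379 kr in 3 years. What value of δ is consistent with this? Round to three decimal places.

δ ≈ 0.979

Indifference means u(350) = δ^3 · u(379), so δ^3 = u(350)/u(379).
Since u(x) = x^0.8, δ^3 = (350/379)^0.8 = 0.92348^0.8 = 0.93830.
So δ = 0.93830^(1/3) ≈ 0.979.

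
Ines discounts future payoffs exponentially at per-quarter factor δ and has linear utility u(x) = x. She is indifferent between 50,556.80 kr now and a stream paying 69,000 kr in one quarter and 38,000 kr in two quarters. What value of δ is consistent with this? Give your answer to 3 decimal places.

The stream is worth 69000δ + 38000δ² today, so 69000δ + 38000δ² = 50556.80.
So 38000δ² + 69000δ − 50556.80 = 0.
The positive root is δ = [−69000 + √(69000² + 4·38000·50556.80)] / (2·38000) = (−69000 + 111560.000)/76000 ≈ 0.560.

δ ≈ 0.560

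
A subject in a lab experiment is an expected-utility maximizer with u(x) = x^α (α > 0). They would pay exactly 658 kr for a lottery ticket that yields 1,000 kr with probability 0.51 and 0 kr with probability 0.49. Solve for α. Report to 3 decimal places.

α ≈ 1.609

The lottery's expected utility is 0.51·u(1000) + 0.49·u(0) = 0.51·1000^α (since u(0) = 0 for α > 0).
Equating: 658^α = 0.51·1000^α, i.e. 0.6580^α = 0.51.
Taking logs: α·ln(658/1000) = ln(0.51), so α = -0.673345 / -0.418550 ≈ 1.609.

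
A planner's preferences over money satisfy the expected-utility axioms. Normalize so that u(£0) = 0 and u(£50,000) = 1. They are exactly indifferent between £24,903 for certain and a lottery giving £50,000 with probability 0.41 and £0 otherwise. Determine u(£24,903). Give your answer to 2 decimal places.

u(£24,903) equals the lottery's expected utility: 0.41·1 + 0.59·0 = 0.41.

0.41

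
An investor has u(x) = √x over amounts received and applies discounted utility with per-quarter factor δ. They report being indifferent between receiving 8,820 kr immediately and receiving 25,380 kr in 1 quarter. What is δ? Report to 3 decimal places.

δ ≈ 0.590

Equating discounted utilities: u(8820) = δ·u(25380) ⇒ δ = u(8820)/u(25380).
With u(x) = √x: δ = √8820/√25380 = √(8820/25380) = 0.58951.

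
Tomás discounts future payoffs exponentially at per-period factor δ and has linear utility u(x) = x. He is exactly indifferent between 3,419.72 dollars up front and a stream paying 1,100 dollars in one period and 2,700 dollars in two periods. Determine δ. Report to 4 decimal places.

Equating present values: 3419.72 = 1100δ + 2700δ².
Rearranged: 2700δ² + 1100δ − 3419.72 = 0.
By the quadratic formula (taking the positive root), δ = (−1100 + √38142976.00) / 5400 ≈ 0.9400.

δ ≈ 0.9400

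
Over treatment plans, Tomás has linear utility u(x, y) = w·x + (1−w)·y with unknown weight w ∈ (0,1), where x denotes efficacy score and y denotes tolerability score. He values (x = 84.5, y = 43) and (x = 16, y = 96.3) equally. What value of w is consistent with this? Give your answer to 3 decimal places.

w = 0.438

u(84.5,43) = u(16,96.3) means w·84.5 + (1−w)·43 = w·16 + (1−w)·96.3.
Rearranging, 68.5·w − 53.3·(1−w) = 0.
So w/(1−w) = 53.3/68.5 = 0.7781, giving w = 53.3/(68.5+53.3) = 0.438.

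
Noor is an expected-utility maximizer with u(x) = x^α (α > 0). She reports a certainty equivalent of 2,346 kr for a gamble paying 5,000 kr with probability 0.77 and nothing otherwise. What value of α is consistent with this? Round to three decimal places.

α ≈ 0.345

EU(lottery) = 0.77·5000^α + 0.23·0 = 0.77·5000^α.
Equating: 2346^α = 0.77·5000^α, i.e. 0.4692^α = 0.77.
Take logs: α = ln 0.77 / ln(2346/5000) ≈ 0.34539.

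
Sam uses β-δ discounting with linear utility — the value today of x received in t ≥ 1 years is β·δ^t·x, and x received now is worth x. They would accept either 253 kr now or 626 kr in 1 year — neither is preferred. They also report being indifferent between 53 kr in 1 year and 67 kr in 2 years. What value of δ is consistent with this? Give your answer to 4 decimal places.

δ ≈ 0.7910

Both payoffs in the second observation are in the future, so β drops out: δ^1·53 = δ^2·67 ⇒ δ = 53/67 = 0.79104.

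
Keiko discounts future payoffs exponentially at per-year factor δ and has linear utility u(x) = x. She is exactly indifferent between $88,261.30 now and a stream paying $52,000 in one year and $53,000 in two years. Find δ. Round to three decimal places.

δ ≈ 0.890

Equating present values: 88261.30 = 52000δ + 53000δ².
So 53000δ² + 52000δ − 88261.30 = 0.
The positive root is δ = [−52000 + √(52000² + 4·53000·88261.30)] / (2·53000) = (−52000 + 146340.000)/106000 ≈ 0.890.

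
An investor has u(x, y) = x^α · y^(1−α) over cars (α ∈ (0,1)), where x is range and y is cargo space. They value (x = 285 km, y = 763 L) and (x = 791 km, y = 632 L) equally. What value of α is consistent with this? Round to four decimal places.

α ≈ 0.1558

Indifference: 285^α · 763^(1−α) = 791^α · 632^(1−α).
Taking logs: α·ln 285 + (1−α)·ln 763 = α·ln 791 + (1−α)·ln 632, i.e. α·-1.0208088 = (1−α)·-0.1883686.
With A = -1.0208088 and B = -0.1883686: α·A = (1−α)·B, so α = B/(A+B) = -0.1883686/-1.2091774 ≈ 0.1558.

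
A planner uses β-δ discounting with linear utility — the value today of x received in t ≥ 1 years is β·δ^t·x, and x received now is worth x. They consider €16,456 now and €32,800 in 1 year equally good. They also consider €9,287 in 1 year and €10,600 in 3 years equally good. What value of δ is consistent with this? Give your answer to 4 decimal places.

The second indifference involves only future payoffs, so β cancels: β·δ^1·9287 = β·δ^3·10600, giving δ^2 = 9287/10600 = 0.87613, so δ = 0.93602.

δ ≈ 0.9360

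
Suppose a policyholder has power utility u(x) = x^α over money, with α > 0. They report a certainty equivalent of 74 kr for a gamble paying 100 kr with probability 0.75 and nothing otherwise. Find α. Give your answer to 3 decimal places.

The lottery's expected utility is 0.75·u(100) + 0.25·u(0) = 0.75·100^α (since u(0) = 0 for α > 0).
Indifference: 74^α = 0.75·100^α, so (74/100)^α = 0.75.
Taking logs: α·ln(74/100) = ln(0.75), so α = -0.287682 / -0.301105 ≈ 0.955.

α ≈ 0.955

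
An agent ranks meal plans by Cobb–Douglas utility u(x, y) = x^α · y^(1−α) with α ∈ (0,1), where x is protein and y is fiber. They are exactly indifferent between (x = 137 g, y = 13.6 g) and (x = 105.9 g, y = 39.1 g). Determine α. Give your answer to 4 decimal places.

α ≈ 0.8040

Indifference: 137^α · 13.6^(1−α) = 105.9^α · 39.1^(1−α).
(137/105.9)^α = (39.1/13.6)^(1−α); take logs: α·ln(137/105.9) = (1−α)·ln(39.1/13.6), i.e. α·0.2574857 = (1−α)·1.0560527.
Thus α·(1.3135384) = 1.0560527, so α = 1.0560527/1.3135384 ≈ 0.8040.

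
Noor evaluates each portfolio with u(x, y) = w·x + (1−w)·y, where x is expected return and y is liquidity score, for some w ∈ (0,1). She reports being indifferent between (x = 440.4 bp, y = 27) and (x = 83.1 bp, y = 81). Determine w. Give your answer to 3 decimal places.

Indifference: w·440.4 + (1−w)·27 = w·83.1 + (1−w)·81.
w·(440.4−83.1) = (1−w)·(81−27), i.e. w·357.3 = (1−w)·54.
So w/(1−w) = 54/357.3 = 0.1511, giving w = 54/(357.3+54) = 0.131.

w = 0.131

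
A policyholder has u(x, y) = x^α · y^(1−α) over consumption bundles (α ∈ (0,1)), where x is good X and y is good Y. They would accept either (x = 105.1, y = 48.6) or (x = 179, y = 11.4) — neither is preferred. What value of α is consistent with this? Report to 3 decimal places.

α ≈ 0.731

The Cobb–Douglas utilities coincide, so 105.1^α·48.6^(1−α) = 179^α·11.4^(1−α).
(105.1/179)^α = (11.4/48.6)^(1−α); take logs: α·ln(105.1/179) = (1−α)·ln(11.4/48.6), i.e. α·-0.532474 = (1−α)·-1.450010.
With A = -0.532474 and B = -1.450010: α·A = (1−α)·B, so α = B/(A+B) = -1.450010/-1.982484 ≈ 0.731.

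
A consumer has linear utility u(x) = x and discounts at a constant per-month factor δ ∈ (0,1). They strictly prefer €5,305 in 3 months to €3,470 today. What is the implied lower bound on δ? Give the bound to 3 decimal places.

δ > 0.868

Under u(x) = x this choice says 3470 < δ^3·5305.
Hence δ^3 > 3470/5305 = 0.65410, and x ↦ x^(1/3) is increasing on (0,∞).
δ > 0.65410^(1/3) = 0.868.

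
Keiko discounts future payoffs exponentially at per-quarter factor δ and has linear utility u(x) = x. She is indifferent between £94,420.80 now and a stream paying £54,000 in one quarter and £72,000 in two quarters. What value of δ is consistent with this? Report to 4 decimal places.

Present value of the stream is 54000·δ + 72000·δ². Indifference gives 54000δ + 72000δ² = 94420.80.
Rearranged: 72000δ² + 54000δ − 94420.80 = 0.
The positive root is δ = [−54000 + √(54000² + 4·72000·94420.80)] / (2·72000) = (−54000 + 173520.000)/144000 ≈ 0.8300.

δ ≈ 0.8300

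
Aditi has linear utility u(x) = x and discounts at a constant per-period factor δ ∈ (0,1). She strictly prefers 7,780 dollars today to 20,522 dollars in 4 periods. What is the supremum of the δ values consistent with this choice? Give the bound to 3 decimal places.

δ < 0.785

Comparing present values: 7780 > δ^4·20522.
Dividing by 20522: δ^4 < 0.37911. Both sides are positive, so the 4th root keeps the direction.
δ < 0.37911^(1/4) = 0.785.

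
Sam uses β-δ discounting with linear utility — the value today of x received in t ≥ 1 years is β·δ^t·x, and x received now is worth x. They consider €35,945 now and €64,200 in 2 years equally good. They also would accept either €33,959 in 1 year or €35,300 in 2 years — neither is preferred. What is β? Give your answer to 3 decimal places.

β ≈ 0.605

From the later pair, β·δ^1·33959 = β·δ^2·35300; dividing through, δ = 33959/35300 = 0.96201.
The first indifference: 35945 = β·δ^2·64200, so β = 35945/(δ^2·64200) = 35945/(0.92547·64200) ≈ 0.605.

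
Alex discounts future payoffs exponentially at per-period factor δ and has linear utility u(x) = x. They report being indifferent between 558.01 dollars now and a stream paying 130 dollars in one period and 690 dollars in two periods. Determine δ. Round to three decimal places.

δ ≈ 0.810

The stream is worth 130δ + 690δ² today, so 130δ + 690δ² = 558.01.
Rearranged: 690δ² + 130δ − 558.01 = 0.
By the quadratic formula (taking the positive root), δ = (−130 + √1557007.60) / 1380 ≈ 0.810.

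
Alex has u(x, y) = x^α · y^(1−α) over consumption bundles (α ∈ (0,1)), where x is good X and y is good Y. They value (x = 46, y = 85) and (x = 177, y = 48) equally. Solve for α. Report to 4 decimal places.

α ≈ 0.2978

The Cobb–Douglas utilities coincide, so 46^α·85^(1−α) = 177^α·48^(1−α).
Rearrange to (46/177)^α = (48/85)^(1−α) and take logs: α·-1.3475083 = (1−α)·-0.5714502.
With A = -1.3475083 and B = -0.5714502: α·A = (1−α)·B, so α = B/(A+B) = -0.5714502/-1.9189585 ≈ 0.2978.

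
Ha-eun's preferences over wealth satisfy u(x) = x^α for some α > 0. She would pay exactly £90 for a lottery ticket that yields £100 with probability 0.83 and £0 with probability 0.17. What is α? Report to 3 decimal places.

α ≈ 1.768

EU(lottery) = 0.83·100^α + 0.17·0 = 0.83·100^α.
Equating: 90^α = 0.83·100^α, i.e. 0.9000^α = 0.83.
Take logs: α = ln 0.83 / ln(90/100) ≈ 1.76850.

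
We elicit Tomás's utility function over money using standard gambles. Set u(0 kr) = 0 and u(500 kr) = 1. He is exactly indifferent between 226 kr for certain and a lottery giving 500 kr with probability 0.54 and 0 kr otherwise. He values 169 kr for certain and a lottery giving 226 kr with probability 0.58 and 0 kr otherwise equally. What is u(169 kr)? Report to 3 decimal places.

0.313

The first gamble pins u(226 kr): it must equal 0.54·1 + 0.46·0 = 0.54.
Then u(169 kr) = 0.58·u(226 kr) + 0.42·u(0 kr) = 0.58·0.54 + 0.42·0.00 = 0.3132.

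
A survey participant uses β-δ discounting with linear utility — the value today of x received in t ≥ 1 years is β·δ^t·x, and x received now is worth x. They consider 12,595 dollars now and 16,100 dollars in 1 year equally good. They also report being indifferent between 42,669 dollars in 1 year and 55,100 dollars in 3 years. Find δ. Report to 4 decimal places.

From the later pair, β·δ^1·42669 = β·δ^3·55100; dividing through, δ^2 = 42669/55100 = 0.77439, so δ = 0.88000.

δ ≈ 0.8800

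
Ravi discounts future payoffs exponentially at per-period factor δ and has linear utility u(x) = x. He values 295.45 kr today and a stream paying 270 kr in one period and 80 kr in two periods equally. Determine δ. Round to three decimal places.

Equating present values: 295.45 = 270δ + 80δ².
Rearranged: 80δ² + 270δ − 295.45 = 0.
δ = (−270 + √(270² + 4·80·295.45)) / (2·80) = (−270 + √167444.00) / 160 ≈ 0.870.

δ ≈ 0.870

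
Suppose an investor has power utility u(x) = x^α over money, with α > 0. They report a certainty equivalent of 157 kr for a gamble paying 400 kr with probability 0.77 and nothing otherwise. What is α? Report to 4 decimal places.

α ≈ 0.2795

EU(lottery) = 0.77·400^α + 0.23·0 = 0.77·400^α.
Equating: 157^α = 0.77·400^α, i.e. 0.3925^α = 0.77.
Taking logs: α·ln(157/400) = ln(0.77), so α = -0.2613648 / -0.9352187 ≈ 0.2795.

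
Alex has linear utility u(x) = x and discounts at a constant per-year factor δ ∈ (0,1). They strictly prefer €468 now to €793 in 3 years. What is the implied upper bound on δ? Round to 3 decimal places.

δ < 0.839

The preference means 468 > δ^3·793.
Dividing by 793: δ^3 < 0.59016. Both sides are positive, so the cube root keeps the direction.
δ < 0.59016^(1/3) = 0.839.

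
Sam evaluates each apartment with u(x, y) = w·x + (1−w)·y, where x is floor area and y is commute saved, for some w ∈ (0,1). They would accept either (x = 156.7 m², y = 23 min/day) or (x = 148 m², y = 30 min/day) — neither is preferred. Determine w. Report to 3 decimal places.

Equating utilities: w·156.7 + (1−w)·23 = w·148 + (1−w)·30.
Rearranging, 8.7·w − 7·(1−w) = 0.
So w/(1−w) = 7/8.7 = 0.8046, giving w = 7/(8.7+7) = 0.446.

w = 0.446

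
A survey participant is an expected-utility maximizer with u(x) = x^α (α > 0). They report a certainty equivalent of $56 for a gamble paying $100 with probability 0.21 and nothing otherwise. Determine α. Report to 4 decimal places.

α ≈ 2.6916

EU(lottery) = 0.21·100^α + 0.79·0 = 0.21·100^α.
Indifference: 56^α = 0.21·100^α, so (56/100)^α = 0.21.
α = ln(0.21) / ln(56/100) = -1.5606477/-0.5798185 ≈ 2.6916.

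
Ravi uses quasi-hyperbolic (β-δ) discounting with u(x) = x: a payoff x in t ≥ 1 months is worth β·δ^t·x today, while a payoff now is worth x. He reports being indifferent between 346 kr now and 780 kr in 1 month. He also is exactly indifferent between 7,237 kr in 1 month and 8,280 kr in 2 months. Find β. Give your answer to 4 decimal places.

β ≈ 0.5075

From the later pair, β·δ^1·7237 = β·δ^2·8280; dividing through, δ = 7237/8280 = 0.87403.
Now use the now-vs-future pair: 346 = β·δ·780 gives β = 346/(0.87403·780) ≈ 0.5075.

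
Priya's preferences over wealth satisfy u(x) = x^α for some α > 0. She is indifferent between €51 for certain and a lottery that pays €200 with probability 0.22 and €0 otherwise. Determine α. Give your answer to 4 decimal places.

α ≈ 1.1080

EU(lottery) = 0.22·200^α + 0.78·0 = 0.22·200^α.
Equating: 51^α = 0.22·200^α, i.e. 0.2550^α = 0.22.
α = ln(0.22) / ln(51/200) = -1.5141277/-1.3664917 ≈ 1.1080.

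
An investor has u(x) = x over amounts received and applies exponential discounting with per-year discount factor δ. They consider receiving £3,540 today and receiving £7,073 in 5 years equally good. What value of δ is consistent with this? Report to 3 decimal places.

δ ≈ 0.871

The payoff in 5 years is discounted by δ^5, so u(3540) = δ^5·u(7073) and δ^5 = u(3540)/u(7073).
With u(x) = x: δ^5 = 3540/7073 = 0.50049.
So δ = 0.50049^(1/5) ≈ 0.871.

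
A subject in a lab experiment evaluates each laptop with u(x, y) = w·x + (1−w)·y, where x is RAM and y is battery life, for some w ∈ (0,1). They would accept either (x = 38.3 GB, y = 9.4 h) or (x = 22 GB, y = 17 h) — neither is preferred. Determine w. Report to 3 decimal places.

w = 0.318

Indifference: w·38.3 + (1−w)·9.4 = w·22 + (1−w)·17.
w·(38.3−22) = (1−w)·(17−9.4), i.e. w·16.3 = (1−w)·7.6.
The marginal rate of substitution is 7.6/16.3, so w = 7.6/(16.3+7.6) = 0.318.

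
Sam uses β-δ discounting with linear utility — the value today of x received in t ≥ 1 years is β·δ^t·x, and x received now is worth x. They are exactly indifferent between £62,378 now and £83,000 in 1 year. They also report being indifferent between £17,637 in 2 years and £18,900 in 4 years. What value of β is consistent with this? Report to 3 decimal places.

β ≈ 0.778

Both payoffs in the second observation are in the future, so β drops out: δ^2·17637 = δ^4·18900 ⇒ δ^2 = 17637/18900 = 0.93317, so δ = 0.96601.
Now use the now-vs-future pair: 62378 = β·δ·83000 gives β = 62378/(0.96601·83000) ≈ 0.778.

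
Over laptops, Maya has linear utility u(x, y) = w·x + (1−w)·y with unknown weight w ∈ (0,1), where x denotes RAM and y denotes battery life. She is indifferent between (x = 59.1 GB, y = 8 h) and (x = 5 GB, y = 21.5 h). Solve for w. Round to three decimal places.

w = 0.200

u(59.1,8) = u(5,21.5) means w·59.1 + (1−w)·8 = w·5 + (1−w)·21.5.
w·(59.1−5) = (1−w)·(21.5−8), i.e. w·54.1 = (1−w)·13.5.
Hence w = 13.5/(54.1+13.5) = 13.5/67.6 = 0.200.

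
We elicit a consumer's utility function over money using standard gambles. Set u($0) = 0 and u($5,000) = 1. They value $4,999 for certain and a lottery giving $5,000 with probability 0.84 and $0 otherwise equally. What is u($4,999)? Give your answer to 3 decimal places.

By the standard-gamble method, u($4,999) is just the indifference probability on the best outcome: 0.84.

0.840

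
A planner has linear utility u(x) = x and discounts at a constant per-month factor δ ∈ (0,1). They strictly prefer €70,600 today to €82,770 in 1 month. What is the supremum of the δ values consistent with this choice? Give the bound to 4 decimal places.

δ < 0.8530

Comparing present values: 70600 > δ·82770.
Dividing through by 82770 gives δ < 0.85297.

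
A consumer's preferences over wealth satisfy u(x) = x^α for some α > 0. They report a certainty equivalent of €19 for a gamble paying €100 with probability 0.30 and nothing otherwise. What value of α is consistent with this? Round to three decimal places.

Since u(0) = 0, the lottery's EU is 0.30·100^α.
Setting u(19) equal to that: 19^α = 0.30·100^α ⇒ (19/100)^α = 0.30.
Taking logs: α·ln(19/100) = ln(0.30), so α = -1.203973 / -1.660731 ≈ 0.725.

α ≈ 0.725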